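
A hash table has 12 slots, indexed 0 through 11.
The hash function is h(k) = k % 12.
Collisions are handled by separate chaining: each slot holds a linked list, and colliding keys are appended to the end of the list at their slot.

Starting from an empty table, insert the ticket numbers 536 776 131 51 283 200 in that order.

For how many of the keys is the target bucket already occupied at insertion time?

536 -> bucket 8
776 -> bucket 8 (collision)
131 -> bucket 11
51 -> bucket 3
283 -> bucket 7
200 -> bucket 8 (collision)
Final buckets:
0: -
1: -
2: -
3: 51
4: -
5: -
6: -
7: 283
8: 536 -> 776 -> 200
9: -
10: -
11: 131

2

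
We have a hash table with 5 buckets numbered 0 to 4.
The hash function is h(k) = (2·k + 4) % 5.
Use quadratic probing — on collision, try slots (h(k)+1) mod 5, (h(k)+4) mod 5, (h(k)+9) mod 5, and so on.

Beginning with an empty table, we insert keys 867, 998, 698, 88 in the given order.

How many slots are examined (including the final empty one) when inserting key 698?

2

867 hashes to 3; slot 3 is free → place at 3.
998 hashes to 0; slot 0 is free → place at 0.
698 hashes to 0; 0 taken → place at 1.
88 hashes to 0; 0,1 taken → place at 4.
Table: [998, 698, ., 867, 88]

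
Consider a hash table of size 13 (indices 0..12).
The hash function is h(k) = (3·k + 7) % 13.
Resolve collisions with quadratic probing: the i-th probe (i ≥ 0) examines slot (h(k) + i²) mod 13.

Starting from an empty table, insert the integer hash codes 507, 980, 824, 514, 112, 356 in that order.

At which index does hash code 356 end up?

Insert 507: h=7, slot 7 empty -> index 7.
Insert 980: h=9, slot 9 empty -> index 9.
Insert 824: h=9, slot 9 occupied -> index 10.
Insert 514: h=2, slot 2 empty -> index 2.
Insert 112: h=5, slot 5 empty -> index 5.
Insert 356: h=9, slots 9,10 occupied -> index 0.
Table: [356, -, 514, -, -, 112, -, 507, -, 980, 824, -, -]

0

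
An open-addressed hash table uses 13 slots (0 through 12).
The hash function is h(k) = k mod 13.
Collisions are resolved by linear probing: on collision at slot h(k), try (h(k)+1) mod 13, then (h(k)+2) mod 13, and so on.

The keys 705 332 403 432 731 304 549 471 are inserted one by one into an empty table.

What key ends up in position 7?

Insert 705: h=3, slot 3 empty => index 3.
Insert 332: h=7, slot 7 empty => index 7.
Insert 403: h=0, slot 0 empty => index 0.
Insert 432: h=3, slot 3 occupied => index 4.
Insert 731: h=3, slots 3,4 occupied => index 5.
Insert 304: h=5, slot 5 occupied => index 6.
Insert 549: h=3, slots 3,4,5,6,7 occupied => index 8.
Insert 471: h=3, slots 3,4,5,6,7,8 occupied => index 9.
Table: [403, ∅, ∅, 705, 432, 731, 304, 332, 549, 471, ∅, ∅, ∅]

332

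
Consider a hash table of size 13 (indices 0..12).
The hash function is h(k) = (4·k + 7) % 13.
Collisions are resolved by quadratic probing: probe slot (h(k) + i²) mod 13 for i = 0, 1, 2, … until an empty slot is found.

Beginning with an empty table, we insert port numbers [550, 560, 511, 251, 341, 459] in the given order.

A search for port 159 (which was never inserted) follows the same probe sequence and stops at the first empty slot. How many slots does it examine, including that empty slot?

550: h=10 => slot 10
560: h=11 => slot 11
511: h=10, probe 10,11,1 => slot 1
251: h=10, probe 10,11,1,6 => slot 6
341: h=6, probe 6,7 => slot 7
459: h=10, probe 10,11,1,6,0 => slot 0
Table: [459, 511, -, -, -, -, 251, 341, -, -, 550, 560, -]
Lookup 159: h=6, probe 6,7,10,2 → slot 2 empty, not found.

4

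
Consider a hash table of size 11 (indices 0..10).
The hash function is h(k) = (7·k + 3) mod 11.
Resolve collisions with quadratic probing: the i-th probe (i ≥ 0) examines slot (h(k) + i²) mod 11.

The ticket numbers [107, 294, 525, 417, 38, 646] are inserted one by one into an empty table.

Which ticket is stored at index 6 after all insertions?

38

Insert 107: h=4, slot 4 empty → index 4.
Insert 294: h=4, slot 4 occupied → index 5.
Insert 525: h=4, slots 4,5 occupied → index 8.
Insert 417: h=7, slot 7 empty → index 7.
Insert 38: h=5, slot 5 occupied → index 6.
Insert 646: h=4, slots 4,5,8 occupied → index 2.
Table: [∅, ∅, 646, ∅, 107, 294, 38, 417, 525, ∅, ∅]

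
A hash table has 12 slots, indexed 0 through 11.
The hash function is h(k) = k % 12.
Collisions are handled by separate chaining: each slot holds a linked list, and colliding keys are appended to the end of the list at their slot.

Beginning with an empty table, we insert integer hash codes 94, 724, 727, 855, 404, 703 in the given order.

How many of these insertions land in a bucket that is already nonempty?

1

94 -> bucket 10
724 -> bucket 4
727 -> bucket 7
855 -> bucket 3
404 -> bucket 8
703 -> bucket 7 (collision)
Final buckets:
0: _
1: _
2: _
3: 855
4: 724
5: _
6: _
7: 727 -> 703
8: 404
9: _
10: 94
11: _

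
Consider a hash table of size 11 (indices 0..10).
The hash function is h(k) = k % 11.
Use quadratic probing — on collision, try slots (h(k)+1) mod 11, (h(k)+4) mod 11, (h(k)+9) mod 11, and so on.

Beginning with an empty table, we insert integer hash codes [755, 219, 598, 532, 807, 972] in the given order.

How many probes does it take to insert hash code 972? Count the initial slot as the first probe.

4

755 hashes to 7; slot 7 is free => place at 7.
219 hashes to 10; slot 10 is free => place at 10.
598 hashes to 4; slot 4 is free => place at 4.
532 hashes to 4; 4 taken => place at 5.
807 hashes to 4; 4,5 taken => place at 8.
972 hashes to 4; 4,5,8 taken => place at 2.
Table: [—, —, 972, —, 598, 532, —, 755, 807, —, 219]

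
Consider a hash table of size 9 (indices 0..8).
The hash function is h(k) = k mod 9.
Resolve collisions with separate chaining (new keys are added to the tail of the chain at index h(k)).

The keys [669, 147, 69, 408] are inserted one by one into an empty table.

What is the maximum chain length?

3

Insert 669: h=3, bucket 3 empty -> new chain.
Insert 147: h=3, bucket 3 nonempty -> append to chain.
Insert 69: h=6, bucket 6 empty -> new chain.
Insert 408: h=3, bucket 3 nonempty -> append to chain.
Final buckets:
0: —
1: —
2: —
3: 669 -> 147 -> 408
4: —
5: —
6: 69
7: —
8: —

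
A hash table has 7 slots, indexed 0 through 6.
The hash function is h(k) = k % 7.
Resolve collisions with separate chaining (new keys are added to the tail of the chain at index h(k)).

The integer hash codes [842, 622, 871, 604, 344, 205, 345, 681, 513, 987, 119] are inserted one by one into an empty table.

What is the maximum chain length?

6

842 -> bucket 2
622 -> bucket 6
871 -> bucket 3
604 -> bucket 2 (collision)
344 -> bucket 1
205 -> bucket 2 (collision)
345 -> bucket 2 (collision)
681 -> bucket 2 (collision)
513 -> bucket 2 (collision)
987 -> bucket 0
119 -> bucket 0 (collision)
Final buckets:
0: 987 -> 119
1: 344
2: 842 -> 604 -> 205 -> 345 -> 681 -> 513
3: 871
4: —
5: —
6: 622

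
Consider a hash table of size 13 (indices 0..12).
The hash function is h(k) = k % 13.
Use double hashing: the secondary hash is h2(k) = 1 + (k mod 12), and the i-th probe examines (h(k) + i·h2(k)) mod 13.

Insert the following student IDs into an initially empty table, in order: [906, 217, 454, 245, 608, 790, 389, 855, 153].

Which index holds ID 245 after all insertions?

906: h=9 -> slot 9
217: h=9, h2=2, probe 9,11 -> slot 11
454: h=12 -> slot 12
245: h=11, h2=6, probe 11,4 -> slot 4
608: h=10 -> slot 10
790: h=10, h2=11, probe 10,8 -> slot 8
389: h=12, h2=6, probe 12,5 -> slot 5
855: h=10, h2=4, probe 10,1 -> slot 1
153: h=10, h2=10, probe 10,7 -> slot 7
Table: [-, 855, -, -, 245, 389, -, 153, 790, 906, 608, 217, 454]

4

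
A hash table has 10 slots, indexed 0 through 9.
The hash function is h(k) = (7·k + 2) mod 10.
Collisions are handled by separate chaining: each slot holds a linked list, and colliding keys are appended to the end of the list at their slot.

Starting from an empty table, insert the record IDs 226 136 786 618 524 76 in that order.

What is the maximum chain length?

Insert 226: h=4, bucket 4 empty -> new chain.
Insert 136: h=4, bucket 4 nonempty -> append to chain.
Insert 786: h=4, bucket 4 nonempty -> append to chain.
Insert 618: h=8, bucket 8 empty -> new chain.
Insert 524: h=0, bucket 0 empty -> new chain.
Insert 76: h=4, bucket 4 nonempty -> append to chain.
Final buckets:
0: 524
1: -
2: -
3: -
4: 226 -> 136 -> 786 -> 76
5: -
6: -
7: -
8: 618
9: -

4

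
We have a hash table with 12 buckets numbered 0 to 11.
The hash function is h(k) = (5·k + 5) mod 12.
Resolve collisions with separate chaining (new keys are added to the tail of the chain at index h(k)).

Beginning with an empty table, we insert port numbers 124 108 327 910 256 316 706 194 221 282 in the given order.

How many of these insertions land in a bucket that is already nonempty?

124 -> bucket 1
108 -> bucket 5
327 -> bucket 8
910 -> bucket 7
256 -> bucket 1 (collision)
316 -> bucket 1 (collision)
706 -> bucket 7 (collision)
194 -> bucket 3
221 -> bucket 6
282 -> bucket 11
Final buckets:
0: —
1: 124 -> 256 -> 316
2: —
3: 194
4: —
5: 108
6: 221
7: 910 -> 706
8: 327
9: —
10: —
11: 282

3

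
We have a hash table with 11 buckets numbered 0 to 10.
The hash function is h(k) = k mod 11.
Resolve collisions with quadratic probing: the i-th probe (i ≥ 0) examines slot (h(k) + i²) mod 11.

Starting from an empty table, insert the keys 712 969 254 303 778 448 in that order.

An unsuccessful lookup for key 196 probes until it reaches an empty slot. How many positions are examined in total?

712: h=8 => slot 8
969: h=1 => slot 1
254: h=1, probe 1,2 => slot 2
303: h=6 => slot 6
778: h=8, probe 8,9 => slot 9
448: h=8, probe 8,9,1,6,2,0 => slot 0
Table: [448, 969, 254, —, —, —, 303, —, 712, 778, —]
Lookup 196: h=9, probe 9,10 → slot 10 empty, not found.

2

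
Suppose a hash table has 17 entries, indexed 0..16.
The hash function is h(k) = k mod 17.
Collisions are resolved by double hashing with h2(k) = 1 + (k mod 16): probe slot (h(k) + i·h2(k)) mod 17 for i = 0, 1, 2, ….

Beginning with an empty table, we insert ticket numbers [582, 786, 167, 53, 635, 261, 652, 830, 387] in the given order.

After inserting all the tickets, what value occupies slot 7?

786

582 hashes to 4; slot 4 is free => place at 4.
786 hashes to 4, h2=3; 4 taken => place at 7.
167 hashes to 14; slot 14 is free => place at 14.
53 hashes to 2; slot 2 is free => place at 2.
635 hashes to 6; slot 6 is free => place at 6.
261 hashes to 6, h2=6; 6 taken => place at 12.
652 hashes to 6, h2=13; 6,2 taken => place at 15.
830 hashes to 14, h2=15; 14,12 taken => place at 10.
387 hashes to 13; slot 13 is free => place at 13.
Table: [., ., 53, ., 582, ., 635, 786, ., ., 830, ., 261, 387, 167, 652, .]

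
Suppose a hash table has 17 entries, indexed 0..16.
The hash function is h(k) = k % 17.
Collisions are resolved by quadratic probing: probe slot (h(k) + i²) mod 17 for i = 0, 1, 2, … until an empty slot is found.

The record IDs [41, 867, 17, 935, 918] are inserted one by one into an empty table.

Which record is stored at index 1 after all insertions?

17

Insert 41: h=7, slot 7 empty → index 7.
Insert 867: h=0, slot 0 empty → index 0.
Insert 17: h=0, slot 0 occupied → index 1.
Insert 935: h=0, slots 0,1 occupied → index 4.
Insert 918: h=0, slots 0,1,4 occupied → index 9.
Table: [867, 17, ∅, ∅, 935, ∅, ∅, 41, ∅, 918, ∅, ∅, ∅, ∅, ∅, ∅, ∅]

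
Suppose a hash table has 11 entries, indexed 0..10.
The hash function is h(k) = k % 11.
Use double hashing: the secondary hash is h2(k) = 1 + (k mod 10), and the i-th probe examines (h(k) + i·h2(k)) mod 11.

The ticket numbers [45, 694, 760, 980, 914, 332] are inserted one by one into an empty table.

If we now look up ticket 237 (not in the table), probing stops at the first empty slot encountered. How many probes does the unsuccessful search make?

45 hashes to 1; slot 1 is free => place at 1.
694 hashes to 1, h2=5; 1 taken => place at 6.
760 hashes to 1, h2=1; 1 taken => place at 2.
980 hashes to 1, h2=1; 1,2 taken => place at 3.
914 hashes to 1, h2=5; 1,6 taken => place at 0.
332 hashes to 2, h2=3; 2 taken => place at 5.
Table: [914, 45, 760, 980, —, 332, 694, —, —, —, —]
Lookup 237: h=6, h2=8, probe 6,3,0,8 → slot 8 empty, not found.

4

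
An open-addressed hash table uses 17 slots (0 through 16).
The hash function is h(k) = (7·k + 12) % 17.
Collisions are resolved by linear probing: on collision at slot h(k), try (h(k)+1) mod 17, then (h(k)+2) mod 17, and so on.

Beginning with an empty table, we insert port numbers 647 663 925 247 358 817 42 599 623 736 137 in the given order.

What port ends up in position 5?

623

Insert 647: h=2, slot 2 empty -> index 2.
Insert 663: h=12, slot 12 empty -> index 12.
Insert 925: h=10, slot 10 empty -> index 10.
Insert 247: h=7, slot 7 empty -> index 7.
Insert 358: h=2, slot 2 occupied -> index 3.
Insert 817: h=2, slots 2,3 occupied -> index 4.
Insert 42: h=0, slot 0 empty -> index 0.
Insert 599: h=6, slot 6 empty -> index 6.
Insert 623: h=4, slot 4 occupied -> index 5.
Insert 736: h=13, slot 13 empty -> index 13.
Insert 137: h=2, slots 2,3,4,5,6,7 occupied -> index 8.
Table: [42, ., 647, 358, 817, 623, 599, 247, 137, ., 925, ., 663, 736, ., ., .]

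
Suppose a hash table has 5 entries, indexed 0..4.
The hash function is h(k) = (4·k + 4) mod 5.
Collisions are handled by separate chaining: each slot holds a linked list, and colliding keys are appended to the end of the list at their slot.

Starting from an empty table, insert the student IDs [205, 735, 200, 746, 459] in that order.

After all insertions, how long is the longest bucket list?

3

205 -> bucket 4
735 -> bucket 4 (collision)
200 -> bucket 4 (collision)
746 -> bucket 3
459 -> bucket 0
Final buckets:
0: 459
1: —
2: —
3: 746
4: 205 -> 735 -> 200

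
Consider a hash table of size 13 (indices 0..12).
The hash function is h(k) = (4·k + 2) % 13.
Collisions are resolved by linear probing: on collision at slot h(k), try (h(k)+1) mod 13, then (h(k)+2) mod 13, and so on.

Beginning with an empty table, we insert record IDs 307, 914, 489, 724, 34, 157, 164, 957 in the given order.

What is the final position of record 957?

307 hashes to 8; slot 8 is free -> place at 8.
914 hashes to 5; slot 5 is free -> place at 5.
489 hashes to 8; 8 taken -> place at 9.
724 hashes to 12; slot 12 is free -> place at 12.
34 hashes to 8; 8,9 taken -> place at 10.
157 hashes to 6; slot 6 is free -> place at 6.
164 hashes to 8; 8,9,10 taken -> place at 11.
957 hashes to 8; 8,9,10,11,12 taken -> place at 0.
Table: [957, _, _, _, _, 914, 157, _, 307, 489, 34, 164, 724]

0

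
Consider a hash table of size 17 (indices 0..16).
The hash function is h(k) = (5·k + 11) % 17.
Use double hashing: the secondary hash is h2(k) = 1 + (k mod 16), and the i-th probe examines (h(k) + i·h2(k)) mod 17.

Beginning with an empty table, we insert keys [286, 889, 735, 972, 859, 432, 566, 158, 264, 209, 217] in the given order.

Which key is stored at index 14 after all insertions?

286: h=13 → slot 13
889: h=2 → slot 2
735: h=14 → slot 14
972: h=9 → slot 9
859: h=5 → slot 5
432: h=12 → slot 12
566: h=2, h2=7, probe 2,9,16 → slot 16
158: h=2, h2=15, probe 2,0 → slot 0
264: h=5, h2=9, probe 5,14,6 → slot 6
209: h=2, h2=2, probe 2,4 → slot 4
217: h=8 → slot 8
Table: [158, _, 889, _, 209, 859, 264, _, 217, 972, _, _, 432, 286, 735, _, 566]

735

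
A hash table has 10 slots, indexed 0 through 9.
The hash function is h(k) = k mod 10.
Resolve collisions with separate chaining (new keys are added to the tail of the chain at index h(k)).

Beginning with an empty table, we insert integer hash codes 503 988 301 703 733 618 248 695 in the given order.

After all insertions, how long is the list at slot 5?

Insert 503: h=3, bucket 3 empty -> new chain.
Insert 988: h=8, bucket 8 empty -> new chain.
Insert 301: h=1, bucket 1 empty -> new chain.
Insert 703: h=3, bucket 3 nonempty -> append to chain.
Insert 733: h=3, bucket 3 nonempty -> append to chain.
Insert 618: h=8, bucket 8 nonempty -> append to chain.
Insert 248: h=8, bucket 8 nonempty -> append to chain.
Insert 695: h=5, bucket 5 empty -> new chain.
Final buckets:
0: —
1: 301
2: —
3: 503 -> 703 -> 733
4: —
5: 695
6: —
7: —
8: 988 -> 618 -> 248
9: —

1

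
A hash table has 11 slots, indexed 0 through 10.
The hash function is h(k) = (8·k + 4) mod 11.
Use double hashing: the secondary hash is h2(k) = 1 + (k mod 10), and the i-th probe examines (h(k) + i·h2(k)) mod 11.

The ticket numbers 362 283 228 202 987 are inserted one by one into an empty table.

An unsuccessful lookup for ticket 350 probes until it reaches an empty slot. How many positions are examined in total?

3

362: h=7 → slot 7
283: h=2 → slot 2
228: h=2, h2=9, probe 2,0 → slot 0
202: h=3 → slot 3
987: h=2, h2=8, probe 2,10 → slot 10
Table: [228, -, 283, 202, -, -, -, 362, -, -, 987]
Lookup 350: h=10, h2=1, probe 10,0,1 → slot 1 empty, not found.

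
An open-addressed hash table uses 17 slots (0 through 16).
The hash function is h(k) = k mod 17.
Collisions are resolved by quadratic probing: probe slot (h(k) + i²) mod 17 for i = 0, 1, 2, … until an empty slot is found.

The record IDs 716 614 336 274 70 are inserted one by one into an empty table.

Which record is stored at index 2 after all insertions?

716

716 hashes to 2; slot 2 is free -> place at 2.
614 hashes to 2; 2 taken -> place at 3.
336 hashes to 13; slot 13 is free -> place at 13.
274 hashes to 2; 2,3 taken -> place at 6.
70 hashes to 2; 2,3,6 taken -> place at 11.
Table: [∅, ∅, 716, 614, ∅, ∅, 274, ∅, ∅, ∅, ∅, 70, ∅, 336, ∅, ∅, ∅]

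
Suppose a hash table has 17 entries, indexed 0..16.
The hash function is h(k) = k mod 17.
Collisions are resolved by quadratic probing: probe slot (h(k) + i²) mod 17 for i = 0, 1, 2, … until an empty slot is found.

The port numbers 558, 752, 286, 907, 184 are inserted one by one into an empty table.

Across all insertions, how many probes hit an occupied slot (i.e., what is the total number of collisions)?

3

558: h=14 -> slot 14
752: h=4 -> slot 4
286: h=14, probe 14,15 -> slot 15
907: h=6 -> slot 6
184: h=14, probe 14,15,1 -> slot 1
Table: [∅, 184, ∅, ∅, 752, ∅, 907, ∅, ∅, ∅, ∅, ∅, ∅, ∅, 558, 286, ∅]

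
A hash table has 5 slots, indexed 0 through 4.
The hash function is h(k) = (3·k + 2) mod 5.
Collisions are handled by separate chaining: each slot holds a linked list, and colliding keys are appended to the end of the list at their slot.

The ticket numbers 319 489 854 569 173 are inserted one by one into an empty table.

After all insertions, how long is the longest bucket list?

319 → bucket 4
489 → bucket 4 (collision)
854 → bucket 4 (collision)
569 → bucket 4 (collision)
173 → bucket 1
Final buckets:
0: -
1: 173
2: -
3: -
4: 319 -> 489 -> 854 -> 569

4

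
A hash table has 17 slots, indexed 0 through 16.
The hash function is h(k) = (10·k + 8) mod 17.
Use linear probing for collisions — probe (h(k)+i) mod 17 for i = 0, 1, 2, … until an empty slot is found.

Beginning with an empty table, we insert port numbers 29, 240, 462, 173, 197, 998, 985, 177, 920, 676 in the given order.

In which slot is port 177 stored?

29: h=9 → slot 9
240: h=11 → slot 11
462: h=4 → slot 4
173: h=4, probe 4,5 → slot 5
197: h=6 → slot 6
998: h=9, probe 9,10 → slot 10
985: h=15 → slot 15
177: h=10, probe 10,11,12 → slot 12
920: h=11, probe 11,12,13 → slot 13
676: h=2 → slot 2
Table: [∅, ∅, 676, ∅, 462, 173, 197, ∅, ∅, 29, 998, 240, 177, 920, ∅, 985, ∅]

12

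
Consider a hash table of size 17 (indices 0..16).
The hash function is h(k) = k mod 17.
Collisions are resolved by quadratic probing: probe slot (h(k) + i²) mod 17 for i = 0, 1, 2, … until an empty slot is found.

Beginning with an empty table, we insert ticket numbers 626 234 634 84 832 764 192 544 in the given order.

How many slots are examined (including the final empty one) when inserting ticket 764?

3

626 hashes to 14; slot 14 is free → place at 14.
234 hashes to 13; slot 13 is free → place at 13.
634 hashes to 5; slot 5 is free → place at 5.
84 hashes to 16; slot 16 is free → place at 16.
832 hashes to 16; 16 taken → place at 0.
764 hashes to 16; 16,0 taken → place at 3.
192 hashes to 5; 5 taken → place at 6.
544 hashes to 0; 0 taken → place at 1.
Table: [832, 544, ∅, 764, ∅, 634, 192, ∅, ∅, ∅, ∅, ∅, ∅, 234, 626, ∅, 84]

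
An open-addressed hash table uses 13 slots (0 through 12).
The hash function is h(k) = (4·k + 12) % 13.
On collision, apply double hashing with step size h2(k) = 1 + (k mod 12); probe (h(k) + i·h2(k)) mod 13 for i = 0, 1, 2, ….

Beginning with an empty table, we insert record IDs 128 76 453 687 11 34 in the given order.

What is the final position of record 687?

8

Insert 128: h=4, slot 4 empty => index 4.
Insert 76: h=4, h2=5, slot 4 occupied => index 9.
Insert 453: h=4, h2=10, slot 4 occupied => index 1.
Insert 687: h=4, h2=4, slot 4 occupied => index 8.
Insert 11: h=4, h2=12, slot 4 occupied => index 3.
Insert 34: h=5, slot 5 empty => index 5.
Table: [∅, 453, ∅, 11, 128, 34, ∅, ∅, 687, 76, ∅, ∅, ∅]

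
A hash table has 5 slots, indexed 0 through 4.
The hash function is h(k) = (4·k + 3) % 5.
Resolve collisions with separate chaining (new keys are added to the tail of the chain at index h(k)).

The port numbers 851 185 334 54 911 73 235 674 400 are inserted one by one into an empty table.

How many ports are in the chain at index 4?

3

851 → bucket 2
185 → bucket 3
334 → bucket 4
54 → bucket 4 (collision)
911 → bucket 2 (collision)
73 → bucket 0
235 → bucket 3 (collision)
674 → bucket 4 (collision)
400 → bucket 3 (collision)
Final buckets:
0: 73
1: .
2: 851 -> 911
3: 185 -> 235 -> 400
4: 334 -> 54 -> 674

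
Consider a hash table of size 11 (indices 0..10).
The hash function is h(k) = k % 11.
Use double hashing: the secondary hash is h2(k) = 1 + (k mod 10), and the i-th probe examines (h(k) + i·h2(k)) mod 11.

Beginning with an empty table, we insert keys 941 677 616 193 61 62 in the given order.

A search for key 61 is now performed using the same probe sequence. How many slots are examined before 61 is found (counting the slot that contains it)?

941 hashes to 6; slot 6 is free => place at 6.
677 hashes to 6, h2=8; 6 taken => place at 3.
616 hashes to 0; slot 0 is free => place at 0.
193 hashes to 6, h2=4; 6 taken => place at 10.
61 hashes to 6, h2=2; 6 taken => place at 8.
62 hashes to 7; slot 7 is free => place at 7.
Table: [616, -, -, 677, -, -, 941, 62, 61, -, 193]
Lookup 61: h=6, h2=2, probe 6,8 → found at 8.

2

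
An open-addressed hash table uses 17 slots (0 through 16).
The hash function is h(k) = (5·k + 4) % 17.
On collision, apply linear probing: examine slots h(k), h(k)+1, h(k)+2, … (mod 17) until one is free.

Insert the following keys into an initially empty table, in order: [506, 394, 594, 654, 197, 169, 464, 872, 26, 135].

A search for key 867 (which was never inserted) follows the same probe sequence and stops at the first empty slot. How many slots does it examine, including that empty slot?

2

Insert 506: h=1, slot 1 empty -> index 1.
Insert 394: h=2, slot 2 empty -> index 2.
Insert 594: h=16, slot 16 empty -> index 16.
Insert 654: h=10, slot 10 empty -> index 10.
Insert 197: h=3, slot 3 empty -> index 3.
Insert 169: h=16, slot 16 occupied -> index 0.
Insert 464: h=12, slot 12 empty -> index 12.
Insert 872: h=12, slot 12 occupied -> index 13.
Insert 26: h=15, slot 15 empty -> index 15.
Insert 135: h=16, slots 16,0,1,2,3 occupied -> index 4.
Table: [169, 506, 394, 197, 135, ∅, ∅, ∅, ∅, ∅, 654, ∅, 464, 872, ∅, 26, 594]
Lookup 867: h=4, probe 4,5 → slot 5 empty, not found.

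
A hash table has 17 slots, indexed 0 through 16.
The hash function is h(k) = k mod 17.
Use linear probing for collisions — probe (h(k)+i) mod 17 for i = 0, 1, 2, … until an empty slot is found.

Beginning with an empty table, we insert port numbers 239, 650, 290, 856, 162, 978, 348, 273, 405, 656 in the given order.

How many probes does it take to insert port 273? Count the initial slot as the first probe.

239 hashes to 1; slot 1 is free => place at 1.
650 hashes to 4; slot 4 is free => place at 4.
290 hashes to 1; 1 taken => place at 2.
856 hashes to 6; slot 6 is free => place at 6.
162 hashes to 9; slot 9 is free => place at 9.
978 hashes to 9; 9 taken => place at 10.
348 hashes to 8; slot 8 is free => place at 8.
273 hashes to 1; 1,2 taken => place at 3.
405 hashes to 14; slot 14 is free => place at 14.
656 hashes to 10; 10 taken => place at 11.
Table: [_, 239, 290, 273, 650, _, 856, _, 348, 162, 978, 656, _, _, 405, _, _]

3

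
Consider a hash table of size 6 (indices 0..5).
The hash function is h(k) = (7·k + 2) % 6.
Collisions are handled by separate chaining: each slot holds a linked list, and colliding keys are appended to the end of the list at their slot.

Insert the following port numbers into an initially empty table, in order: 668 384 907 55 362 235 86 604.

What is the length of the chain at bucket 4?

3

Insert 668: h=4, bucket 4 empty -> new chain.
Insert 384: h=2, bucket 2 empty -> new chain.
Insert 907: h=3, bucket 3 empty -> new chain.
Insert 55: h=3, bucket 3 nonempty -> append to chain.
Insert 362: h=4, bucket 4 nonempty -> append to chain.
Insert 235: h=3, bucket 3 nonempty -> append to chain.
Insert 86: h=4, bucket 4 nonempty -> append to chain.
Insert 604: h=0, bucket 0 empty -> new chain.
Final buckets:
0: 604
1: .
2: 384
3: 907 -> 55 -> 235
4: 668 -> 362 -> 86
5: .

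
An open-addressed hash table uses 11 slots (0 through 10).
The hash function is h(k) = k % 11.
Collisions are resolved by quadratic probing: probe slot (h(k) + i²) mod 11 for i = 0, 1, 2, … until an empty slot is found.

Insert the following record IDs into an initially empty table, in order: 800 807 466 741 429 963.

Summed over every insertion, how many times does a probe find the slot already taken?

4

800: h=8 => slot 8
807: h=4 => slot 4
466: h=4, probe 4,5 => slot 5
741: h=4, probe 4,5,8,2 => slot 2
429: h=0 => slot 0
963: h=6 => slot 6
Table: [429, -, 741, -, 807, 466, 963, -, 800, -, -]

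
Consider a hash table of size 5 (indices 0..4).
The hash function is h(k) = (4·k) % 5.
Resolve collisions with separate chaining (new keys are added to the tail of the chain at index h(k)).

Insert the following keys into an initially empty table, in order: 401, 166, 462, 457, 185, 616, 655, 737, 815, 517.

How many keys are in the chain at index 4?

401 → bucket 4
166 → bucket 4 (collision)
462 → bucket 3
457 → bucket 3 (collision)
185 → bucket 0
616 → bucket 4 (collision)
655 → bucket 0 (collision)
737 → bucket 3 (collision)
815 → bucket 0 (collision)
517 → bucket 3 (collision)
Final buckets:
0: 185 -> 655 -> 815
1: -
2: -
3: 462 -> 457 -> 737 -> 517
4: 401 -> 166 -> 616

3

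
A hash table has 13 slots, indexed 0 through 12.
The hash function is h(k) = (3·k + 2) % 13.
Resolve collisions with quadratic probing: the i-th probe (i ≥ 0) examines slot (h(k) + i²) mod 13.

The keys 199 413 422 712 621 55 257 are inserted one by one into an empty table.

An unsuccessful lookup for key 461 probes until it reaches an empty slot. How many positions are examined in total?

2

Insert 199: h=1, slot 1 empty -> index 1.
Insert 413: h=6, slot 6 empty -> index 6.
Insert 422: h=7, slot 7 empty -> index 7.
Insert 712: h=6, slots 6,7 occupied -> index 10.
Insert 621: h=6, slots 6,7,10 occupied -> index 2.
Insert 55: h=11, slot 11 empty -> index 11.
Insert 257: h=6, slots 6,7,10,2 occupied -> index 9.
Table: [-, 199, 621, -, -, -, 413, 422, -, 257, 712, 55, -]
Lookup 461: h=7, probe 7,8 → slot 8 empty, not found.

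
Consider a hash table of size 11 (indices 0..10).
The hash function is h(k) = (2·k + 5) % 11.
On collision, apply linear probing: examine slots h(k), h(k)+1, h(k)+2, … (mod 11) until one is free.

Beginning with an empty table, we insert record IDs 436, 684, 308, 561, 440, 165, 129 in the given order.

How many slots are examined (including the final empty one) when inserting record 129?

2

Insert 436: h=8, slot 8 empty → index 8.
Insert 684: h=9, slot 9 empty → index 9.
Insert 308: h=5, slot 5 empty → index 5.
Insert 561: h=5, slot 5 occupied → index 6.
Insert 440: h=5, slots 5,6 occupied → index 7.
Insert 165: h=5, slots 5,6,7,8,9 occupied → index 10.
Insert 129: h=10, slot 10 occupied → index 0.
Table: [129, _, _, _, _, 308, 561, 440, 436, 684, 165]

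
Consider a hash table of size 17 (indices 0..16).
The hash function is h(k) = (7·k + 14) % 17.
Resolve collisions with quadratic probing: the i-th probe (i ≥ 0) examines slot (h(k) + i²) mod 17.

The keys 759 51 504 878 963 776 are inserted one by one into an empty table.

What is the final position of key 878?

10

759: h=6 → slot 6
51: h=14 → slot 14
504: h=6, probe 6,7 → slot 7
878: h=6, probe 6,7,10 → slot 10
963: h=6, probe 6,7,10,15 → slot 15
776: h=6, probe 6,7,10,15,5 → slot 5
Table: [—, —, —, —, —, 776, 759, 504, —, —, 878, —, —, —, 51, 963, —]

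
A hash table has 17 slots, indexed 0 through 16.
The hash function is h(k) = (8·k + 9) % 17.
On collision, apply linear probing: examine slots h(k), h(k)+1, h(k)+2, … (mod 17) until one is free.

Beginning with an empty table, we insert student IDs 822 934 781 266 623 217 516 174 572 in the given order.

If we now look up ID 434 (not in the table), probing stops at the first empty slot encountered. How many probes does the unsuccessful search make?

3

822: h=6 → slot 6
934: h=1 → slot 1
781: h=1, probe 1,2 → slot 2
266: h=12 → slot 12
623: h=12, probe 12,13 → slot 13
217: h=11 → slot 11
516: h=6, probe 6,7 → slot 7
174: h=7, probe 7,8 → slot 8
572: h=12, probe 12,13,14 → slot 14
Table: [∅, 934, 781, ∅, ∅, ∅, 822, 516, 174, ∅, ∅, 217, 266, 623, 572, ∅, ∅]
Lookup 434: h=13, probe 13,14,15 → slot 15 empty, not found.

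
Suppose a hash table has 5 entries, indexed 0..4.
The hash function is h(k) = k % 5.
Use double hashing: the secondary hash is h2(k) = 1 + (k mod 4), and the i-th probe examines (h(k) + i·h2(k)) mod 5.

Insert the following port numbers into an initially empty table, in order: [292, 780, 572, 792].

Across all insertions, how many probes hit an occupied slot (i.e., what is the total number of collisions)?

Insert 292: h=2, slot 2 empty → index 2.
Insert 780: h=0, slot 0 empty → index 0.
Insert 572: h=2, h2=1, slot 2 occupied → index 3.
Insert 792: h=2, h2=1, slots 2,3 occupied → index 4.
Table: [780, ., 292, 572, 792]

3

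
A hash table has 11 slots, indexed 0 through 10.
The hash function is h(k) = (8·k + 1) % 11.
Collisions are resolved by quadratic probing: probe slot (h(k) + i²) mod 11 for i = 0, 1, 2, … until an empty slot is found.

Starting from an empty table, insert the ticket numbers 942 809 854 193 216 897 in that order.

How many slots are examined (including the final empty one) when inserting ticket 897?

3

942 hashes to 2; slot 2 is free => place at 2.
809 hashes to 5; slot 5 is free => place at 5.
854 hashes to 2; 2 taken => place at 3.
193 hashes to 5; 5 taken => place at 6.
216 hashes to 2; 2,3,6 taken => place at 0.
897 hashes to 5; 5,6 taken => place at 9.
Table: [216, ∅, 942, 854, ∅, 809, 193, ∅, ∅, 897, ∅]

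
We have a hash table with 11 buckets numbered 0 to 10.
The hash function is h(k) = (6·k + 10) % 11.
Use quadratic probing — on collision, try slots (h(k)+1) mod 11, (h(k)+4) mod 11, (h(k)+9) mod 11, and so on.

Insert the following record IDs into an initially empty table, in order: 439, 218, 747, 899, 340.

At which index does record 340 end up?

Insert 439: h=4, slot 4 empty → index 4.
Insert 218: h=9, slot 9 empty → index 9.
Insert 747: h=4, slot 4 occupied → index 5.
Insert 899: h=3, slot 3 empty → index 3.
Insert 340: h=4, slots 4,5 occupied → index 8.
Table: [_, _, _, 899, 439, 747, _, _, 340, 218, _]

8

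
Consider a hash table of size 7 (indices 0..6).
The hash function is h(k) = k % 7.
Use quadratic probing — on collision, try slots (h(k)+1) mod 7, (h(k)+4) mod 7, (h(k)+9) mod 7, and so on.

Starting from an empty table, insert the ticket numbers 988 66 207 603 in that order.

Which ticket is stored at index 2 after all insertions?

603

988 hashes to 1; slot 1 is free -> place at 1.
66 hashes to 3; slot 3 is free -> place at 3.
207 hashes to 4; slot 4 is free -> place at 4.
603 hashes to 1; 1 taken -> place at 2.
Table: [_, 988, 603, 66, 207, _, _]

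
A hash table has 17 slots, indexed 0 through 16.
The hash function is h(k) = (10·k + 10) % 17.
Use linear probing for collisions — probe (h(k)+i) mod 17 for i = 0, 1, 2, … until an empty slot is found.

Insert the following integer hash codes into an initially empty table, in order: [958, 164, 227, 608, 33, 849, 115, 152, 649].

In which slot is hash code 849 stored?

5

958 hashes to 2; slot 2 is free → place at 2.
164 hashes to 1; slot 1 is free → place at 1.
227 hashes to 2; 2 taken → place at 3.
608 hashes to 4; slot 4 is free → place at 4.
33 hashes to 0; slot 0 is free → place at 0.
849 hashes to 0; 0,1,2,3,4 taken → place at 5.
115 hashes to 4; 4,5 taken → place at 6.
152 hashes to 0; 0,1,2,3,4,5,6 taken → place at 7.
649 hashes to 6; 6,7 taken → place at 8.
Table: [33, 164, 958, 227, 608, 849, 115, 152, 649, -, -, -, -, -, -, -, -]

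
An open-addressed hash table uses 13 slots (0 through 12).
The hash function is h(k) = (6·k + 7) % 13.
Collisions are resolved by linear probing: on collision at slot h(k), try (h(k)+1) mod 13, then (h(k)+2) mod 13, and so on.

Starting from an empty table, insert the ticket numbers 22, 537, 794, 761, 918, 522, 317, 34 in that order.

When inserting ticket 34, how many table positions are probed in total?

2

22 hashes to 9; slot 9 is free => place at 9.
537 hashes to 5; slot 5 is free => place at 5.
794 hashes to 0; slot 0 is free => place at 0.
761 hashes to 10; slot 10 is free => place at 10.
918 hashes to 3; slot 3 is free => place at 3.
522 hashes to 6; slot 6 is free => place at 6.
317 hashes to 11; slot 11 is free => place at 11.
34 hashes to 3; 3 taken => place at 4.
Table: [794, ∅, ∅, 918, 34, 537, 522, ∅, ∅, 22, 761, 317, ∅]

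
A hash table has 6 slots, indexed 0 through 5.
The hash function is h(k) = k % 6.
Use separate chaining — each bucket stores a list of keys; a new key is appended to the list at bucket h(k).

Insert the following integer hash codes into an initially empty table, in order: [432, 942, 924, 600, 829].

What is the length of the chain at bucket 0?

4

432 → bucket 0
942 → bucket 0 (collision)
924 → bucket 0 (collision)
600 → bucket 0 (collision)
829 → bucket 1
Final buckets:
0: 432 -> 942 -> 924 -> 600
1: 829
2: -
3: -
4: -
5: -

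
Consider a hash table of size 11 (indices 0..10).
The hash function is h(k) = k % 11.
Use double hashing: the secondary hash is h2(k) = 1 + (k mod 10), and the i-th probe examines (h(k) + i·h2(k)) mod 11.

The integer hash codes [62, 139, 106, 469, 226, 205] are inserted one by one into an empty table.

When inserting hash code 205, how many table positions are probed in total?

62 hashes to 7; slot 7 is free => place at 7.
139 hashes to 7, h2=10; 7 taken => place at 6.
106 hashes to 7, h2=7; 7 taken => place at 3.
469 hashes to 7, h2=10; 7,6 taken => place at 5.
226 hashes to 6, h2=7; 6 taken => place at 2.
205 hashes to 7, h2=6; 7,2 taken => place at 8.
Table: [_, _, 226, 106, _, 469, 139, 62, 205, _, _]

3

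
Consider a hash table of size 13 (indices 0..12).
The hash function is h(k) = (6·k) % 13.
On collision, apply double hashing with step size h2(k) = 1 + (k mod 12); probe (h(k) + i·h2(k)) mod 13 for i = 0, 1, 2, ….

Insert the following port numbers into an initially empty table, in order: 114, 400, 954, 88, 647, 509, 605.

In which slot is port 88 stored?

114 hashes to 8; slot 8 is free → place at 8.
400 hashes to 8, h2=5; 8 taken → place at 0.
954 hashes to 4; slot 4 is free → place at 4.
88 hashes to 8, h2=5; 8,0 taken → place at 5.
647 hashes to 8, h2=12; 8 taken → place at 7.
509 hashes to 12; slot 12 is free → place at 12.
605 hashes to 3; slot 3 is free → place at 3.
Table: [400, _, _, 605, 954, 88, _, 647, 114, _, _, _, 509]

5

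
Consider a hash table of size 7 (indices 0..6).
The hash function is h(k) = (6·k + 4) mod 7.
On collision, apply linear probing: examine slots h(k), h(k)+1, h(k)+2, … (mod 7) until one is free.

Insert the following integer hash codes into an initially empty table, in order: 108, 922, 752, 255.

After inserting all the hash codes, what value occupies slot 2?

752

Insert 108: h=1, slot 1 empty => index 1.
Insert 922: h=6, slot 6 empty => index 6.
Insert 752: h=1, slot 1 occupied => index 2.
Insert 255: h=1, slots 1,2 occupied => index 3.
Table: [—, 108, 752, 255, —, —, 922]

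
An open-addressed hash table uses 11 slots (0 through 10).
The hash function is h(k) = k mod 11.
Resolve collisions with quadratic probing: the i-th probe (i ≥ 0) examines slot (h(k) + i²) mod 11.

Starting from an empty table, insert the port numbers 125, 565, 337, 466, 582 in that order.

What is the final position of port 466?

125: h=4 → slot 4
565: h=4, probe 4,5 → slot 5
337: h=7 → slot 7
466: h=4, probe 4,5,8 → slot 8
582: h=10 → slot 10
Table: [-, -, -, -, 125, 565, -, 337, 466, -, 582]

8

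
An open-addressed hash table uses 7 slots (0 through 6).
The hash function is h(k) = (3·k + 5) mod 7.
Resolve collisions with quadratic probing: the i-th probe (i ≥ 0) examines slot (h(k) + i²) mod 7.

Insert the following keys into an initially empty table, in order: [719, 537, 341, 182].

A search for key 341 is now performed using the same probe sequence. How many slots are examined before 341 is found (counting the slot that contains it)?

Insert 719: h=6, slot 6 empty -> index 6.
Insert 537: h=6, slot 6 occupied -> index 0.
Insert 341: h=6, slots 6,0 occupied -> index 3.
Insert 182: h=5, slot 5 empty -> index 5.
Table: [537, —, —, 341, —, 182, 719]
Lookup 341: h=6, probe 6,0,3 → found at 3.

3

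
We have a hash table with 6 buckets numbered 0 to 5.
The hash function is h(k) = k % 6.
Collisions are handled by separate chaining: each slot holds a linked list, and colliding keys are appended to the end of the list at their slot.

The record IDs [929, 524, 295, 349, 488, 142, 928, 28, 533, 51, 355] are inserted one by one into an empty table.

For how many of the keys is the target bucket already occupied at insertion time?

Insert 929: h=5, bucket 5 empty → new chain.
Insert 524: h=2, bucket 2 empty → new chain.
Insert 295: h=1, bucket 1 empty → new chain.
Insert 349: h=1, bucket 1 nonempty → append to chain.
Insert 488: h=2, bucket 2 nonempty → append to chain.
Insert 142: h=4, bucket 4 empty → new chain.
Insert 928: h=4, bucket 4 nonempty → append to chain.
Insert 28: h=4, bucket 4 nonempty → append to chain.
Insert 533: h=5, bucket 5 nonempty → append to chain.
Insert 51: h=3, bucket 3 empty → new chain.
Insert 355: h=1, bucket 1 nonempty → append to chain.
Final buckets:
0: ∅
1: 295 -> 349 -> 355
2: 524 -> 488
3: 51
4: 142 -> 928 -> 28
5: 929 -> 533

6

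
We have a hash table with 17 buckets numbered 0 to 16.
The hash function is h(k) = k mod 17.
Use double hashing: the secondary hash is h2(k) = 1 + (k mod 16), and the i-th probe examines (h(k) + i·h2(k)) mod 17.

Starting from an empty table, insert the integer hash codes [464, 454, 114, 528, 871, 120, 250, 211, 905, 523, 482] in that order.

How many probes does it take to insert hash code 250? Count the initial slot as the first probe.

2

464: h=5 -> slot 5
454: h=12 -> slot 12
114: h=12, h2=3, probe 12,15 -> slot 15
528: h=1 -> slot 1
871: h=4 -> slot 4
120: h=1, h2=9, probe 1,10 -> slot 10
250: h=12, h2=11, probe 12,6 -> slot 6
211: h=7 -> slot 7
905: h=4, h2=10, probe 4,14 -> slot 14
523: h=13 -> slot 13
482: h=6, h2=3, probe 6,9 -> slot 9
Table: [—, 528, —, —, 871, 464, 250, 211, —, 482, 120, —, 454, 523, 905, 114, —]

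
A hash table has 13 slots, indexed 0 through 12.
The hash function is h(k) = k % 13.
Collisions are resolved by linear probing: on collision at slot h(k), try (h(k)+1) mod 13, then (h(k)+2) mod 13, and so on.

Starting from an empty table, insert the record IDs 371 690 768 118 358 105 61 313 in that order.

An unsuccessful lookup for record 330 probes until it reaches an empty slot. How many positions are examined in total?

Insert 371: h=7, slot 7 empty => index 7.
Insert 690: h=1, slot 1 empty => index 1.
Insert 768: h=1, slot 1 occupied => index 2.
Insert 118: h=1, slots 1,2 occupied => index 3.
Insert 358: h=7, slot 7 occupied => index 8.
Insert 105: h=1, slots 1,2,3 occupied => index 4.
Insert 61: h=9, slot 9 empty => index 9.
Insert 313: h=1, slots 1,2,3,4 occupied => index 5.
Table: [∅, 690, 768, 118, 105, 313, ∅, 371, 358, 61, ∅, ∅, ∅]
Lookup 330: h=5, probe 5,6 → slot 6 empty, not found.

2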